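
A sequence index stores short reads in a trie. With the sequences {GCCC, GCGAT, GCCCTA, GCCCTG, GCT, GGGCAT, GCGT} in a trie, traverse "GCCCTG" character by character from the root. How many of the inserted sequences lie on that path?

2

Check each prefix of "GCCCTG" against the stored set — each match is an end-marker on the path.
Prefixes of the query that are stored words: "GCCC", "GCCCTG"
Count: 2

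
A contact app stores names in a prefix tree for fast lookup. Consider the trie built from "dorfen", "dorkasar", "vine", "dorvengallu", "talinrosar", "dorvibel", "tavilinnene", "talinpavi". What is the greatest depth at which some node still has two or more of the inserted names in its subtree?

5

Equivalently: take the maximum, over all pairs, of their longest common prefix length.
"talinpavi" and "talinrosar" agree on "talin" (5 characters) before diverging; nothing deeper is shared.
Longest shared-prefix length: 5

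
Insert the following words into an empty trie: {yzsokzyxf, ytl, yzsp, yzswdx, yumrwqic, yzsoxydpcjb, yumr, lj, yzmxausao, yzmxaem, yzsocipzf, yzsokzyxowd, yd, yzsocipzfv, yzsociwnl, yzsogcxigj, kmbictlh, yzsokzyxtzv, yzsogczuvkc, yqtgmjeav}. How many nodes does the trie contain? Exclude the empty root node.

83

Insert word by word; a character creates a node only if that edge doesn't already exist:
  "yzsokzyxf" → 9 new (y, z, s, o, k, z, y, x, f)
  "ytl" → prefix "y" already present; 2 new (t, l)
  "yzsp" → prefix "yzs" already present; 1 new (p)
  "yzswdx" → prefix "yzs" already present; 3 new (w, d, x)
  "yumrwqic" → prefix "y" already present; 7 new (u, m, r, w, q, i, c)
  "yzsoxydpcjb" → prefix "yzso" already present; 7 new (x, y, d, p, c, j, b)
  "yumr" → prefix "yumr" already present; 0 new (none)
  "lj" → 2 new (l, j)
  "yzmxausao" → prefix "yz" already present; 7 new (m, x, a, u, s, a, o)
  "yzmxaem" → prefix "yzmxa" already present; 2 new (e, m)
  "yzsocipzf" → prefix "yzso" already present; 5 new (c, i, p, z, f)
  "yzsokzyxowd" → prefix "yzsokzyx" already present; 3 new (o, w, d)
  "yd" → prefix "y" already present; 1 new (d)
  "yzsocipzfv" → prefix "yzsocipzf" already present; 1 new (v)
  "yzsociwnl" → prefix "yzsoci" already present; 3 new (w, n, l)
  "yzsogcxigj" → prefix "yzso" already present; 6 new (g, c, x, i, g, j)
  "kmbictlh" → 8 new (k, m, b, i, c, t, l, h)
  "yzsokzyxtzv" → prefix "yzsokzyx" already present; 3 new (t, z, v)
  "yzsogczuvkc" → prefix "yzsogc" already present; 5 new (z, u, v, k, c)
  "yqtgmjeav" → prefix "y" already present; 8 new (q, t, g, m, j, e, a, v)
Total nodes = 9 + 2 + 1 + 3 + 7 + 7 + 0 + 2 + 7 + 2 + 5 + 3 + 1 + 1 + 3 + 6 + 8 + 3 + 5 + 8 = 83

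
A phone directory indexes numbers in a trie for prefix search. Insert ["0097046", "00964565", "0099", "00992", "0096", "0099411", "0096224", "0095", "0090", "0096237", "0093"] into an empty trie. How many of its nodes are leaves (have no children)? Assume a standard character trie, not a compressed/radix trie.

A leaf is a node with no children — equivalently, the end of a word that is not a proper prefix of any other stored word.
Those words: "0090", "0093", "0095", "0096224", "0096237", "00964565", "0097046", "00992", "0099411"
Leaf count: 9

9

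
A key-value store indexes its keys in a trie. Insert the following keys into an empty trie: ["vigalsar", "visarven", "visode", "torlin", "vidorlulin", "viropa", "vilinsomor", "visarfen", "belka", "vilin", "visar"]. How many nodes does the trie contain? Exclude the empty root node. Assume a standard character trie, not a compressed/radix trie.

51

Trace insertions, counting only characters that open a new branch:
  "vigalsar" → 8 new (v, i, g, a, l, s, a, r)
  "visarven" → prefix "vi" already present; 6 new (s, a, r, v, e, n)
  "visode" → prefix "vis" already present; 3 new (o, d, e)
  "torlin" → 6 new (t, o, r, l, i, n)
  "vidorlulin" → prefix "vi" already present; 8 new (d, o, r, l, u, l, i, n)
  "viropa" → prefix "vi" already present; 4 new (r, o, p, a)
  "vilinsomor" → prefix "vi" already present; 8 new (l, i, n, s, o, m, o, r)
  "visarfen" → prefix "visar" already present; 3 new (f, e, n)
  "belka" → 5 new (b, e, l, k, a)
  "vilin" → prefix "vilin" already present; 0 new (none)
  "visar" → prefix "visar" already present; 0 new (none)
Total nodes = 8 + 6 + 3 + 6 + 8 + 4 + 8 + 3 + 5 + 0 + 0 = 51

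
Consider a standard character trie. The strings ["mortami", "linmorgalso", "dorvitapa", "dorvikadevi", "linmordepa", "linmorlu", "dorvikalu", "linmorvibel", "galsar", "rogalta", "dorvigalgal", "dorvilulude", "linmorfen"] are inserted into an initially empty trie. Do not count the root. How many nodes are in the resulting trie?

Insert word by word; a character creates a node only if that edge doesn't already exist:
  "mortami" → 7 new (m, o, r, t, a, m, i)
  "linmorgalso" → 11 new (l, i, n, m, o, r, g, a, l, s, o)
  "dorvitapa" → 9 new (d, o, r, v, i, t, a, p, a)
  "dorvikadevi" → prefix "dorvi" already present; 6 new (k, a, d, e, v, i)
  "linmordepa" → prefix "linmor" already present; 4 new (d, e, p, a)
  "linmorlu" → prefix "linmor" already present; 2 new (l, u)
  "dorvikalu" → prefix "dorvika" already present; 2 new (l, u)
  "linmorvibel" → prefix "linmor" already present; 5 new (v, i, b, e, l)
  "galsar" → 6 new (g, a, l, s, a, r)
  "rogalta" → 7 new (r, o, g, a, l, t, a)
  "dorvigalgal" → prefix "dorvi" already present; 6 new (g, a, l, g, a, l)
  "dorvilulude" → prefix "dorvi" already present; 6 new (l, u, l, u, d, e)
  "linmorfen" → prefix "linmor" already present; 3 new (f, e, n)
Total nodes = 7 + 11 + 9 + 6 + 4 + 2 + 2 + 5 + 6 + 7 + 6 + 6 + 3 = 74

74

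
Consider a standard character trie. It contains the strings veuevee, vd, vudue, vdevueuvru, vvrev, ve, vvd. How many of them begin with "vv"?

2

Traverse to the node for "vv", then collect every word in that subtree.
Matches: "vvd", "vvrev"
Count: 2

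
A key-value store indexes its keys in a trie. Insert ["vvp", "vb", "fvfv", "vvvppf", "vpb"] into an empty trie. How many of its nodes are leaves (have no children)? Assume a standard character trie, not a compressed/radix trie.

5

Leaves are exactly the stored words that no other stored word extends.
Those words: "fvfv", "vb", "vpb", "vvp", "vvvppf"
Leaf count: 5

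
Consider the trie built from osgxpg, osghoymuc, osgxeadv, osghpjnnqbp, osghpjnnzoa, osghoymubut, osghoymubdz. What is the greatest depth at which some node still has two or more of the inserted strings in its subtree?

Equivalently: take the maximum, over all pairs, of their longest common prefix length.
e.g. "osghoymubdz" and "osghoymubut" share the prefix "osghoymub" of length 9; no pair shares a longer one.
Longest shared-prefix length: 9

9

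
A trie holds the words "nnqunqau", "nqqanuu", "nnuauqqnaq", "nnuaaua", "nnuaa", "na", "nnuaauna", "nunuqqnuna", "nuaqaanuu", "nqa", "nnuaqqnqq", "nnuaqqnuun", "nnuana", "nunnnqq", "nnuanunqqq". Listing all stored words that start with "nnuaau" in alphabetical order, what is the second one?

Words with prefix "nnuaau", in lexicographic order: "nnuaaua", "nnuaauna"
The 2nd is nnuaauna.

nnuaauna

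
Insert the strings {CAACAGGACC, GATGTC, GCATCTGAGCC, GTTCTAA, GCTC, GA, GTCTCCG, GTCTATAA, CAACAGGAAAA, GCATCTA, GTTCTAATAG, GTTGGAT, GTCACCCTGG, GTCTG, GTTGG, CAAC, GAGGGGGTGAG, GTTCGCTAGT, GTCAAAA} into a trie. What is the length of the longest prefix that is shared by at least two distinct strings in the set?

8

Equivalently: take the maximum, over all pairs, of their longest common prefix length.
e.g. "CAACAGGAAAA" and "CAACAGGACC" share the prefix "CAACAGGA" of length 8; no pair shares a longer one.
Longest shared-prefix length: 8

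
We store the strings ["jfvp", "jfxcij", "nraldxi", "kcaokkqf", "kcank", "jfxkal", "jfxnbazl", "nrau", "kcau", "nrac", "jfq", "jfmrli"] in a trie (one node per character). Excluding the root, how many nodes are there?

41

Trace insertions, counting only characters that open a new branch:
  "jfvp" → 4 new (j, f, v, p)
  "jfxcij" → prefix "jf" already present; 4 new (x, c, i, j)
  "nraldxi" → 7 new (n, r, a, l, d, x, i)
  "kcaokkqf" → 8 new (k, c, a, o, k, k, q, f)
  "kcank" → prefix "kca" already present; 2 new (n, k)
  "jfxkal" → prefix "jfx" already present; 3 new (k, a, l)
  "jfxnbazl" → prefix "jfx" already present; 5 new (n, b, a, z, l)
  "nrau" → prefix "nra" already present; 1 new (u)
  "kcau" → prefix "kca" already present; 1 new (u)
  "nrac" → prefix "nra" already present; 1 new (c)
  "jfq" → prefix "jf" already present; 1 new (q)
  "jfmrli" → prefix "jf" already present; 4 new (m, r, l, i)
Total nodes = 4 + 4 + 7 + 8 + 2 + 3 + 5 + 1 + 1 + 1 + 1 + 4 = 41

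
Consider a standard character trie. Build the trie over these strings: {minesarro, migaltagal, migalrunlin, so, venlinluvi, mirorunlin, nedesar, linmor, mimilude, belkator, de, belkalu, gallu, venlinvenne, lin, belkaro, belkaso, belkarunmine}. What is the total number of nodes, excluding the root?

Insert word by word; a character creates a node only if that edge doesn't already exist:
  "minesarro" → 9 new (m, i, n, e, s, a, r, r, o)
  "migaltagal" → prefix "mi" already present; 8 new (g, a, l, t, a, g, a, l)
  "migalrunlin" → prefix "migal" already present; 6 new (r, u, n, l, i, n)
  "so" → 2 new (s, o)
  "venlinluvi" → 10 new (v, e, n, l, i, n, l, u, v, i)
  "mirorunlin" → prefix "mi" already present; 8 new (r, o, r, u, n, l, i, n)
  "nedesar" → 7 new (n, e, d, e, s, a, r)
  "linmor" → 6 new (l, i, n, m, o, r)
  "mimilude" → prefix "mi" already present; 6 new (m, i, l, u, d, e)
  "belkator" → 8 new (b, e, l, k, a, t, o, r)
  "de" → 2 new (d, e)
  "belkalu" → prefix "belka" already present; 2 new (l, u)
  "gallu" → 5 new (g, a, l, l, u)
  "venlinvenne" → prefix "venlin" already present; 5 new (v, e, n, n, e)
  "lin" → prefix "lin" already present; 0 new (none)
  "belkaro" → prefix "belka" already present; 2 new (r, o)
  "belkaso" → prefix "belka" already present; 2 new (s, o)
  "belkarunmine" → prefix "belkar" already present; 6 new (u, n, m, i, n, e)
Total nodes = 9 + 8 + 6 + 2 + 10 + 8 + 7 + 6 + 6 + 8 + 2 + 2 + 5 + 5 + 0 + 2 + 2 + 6 = 94

94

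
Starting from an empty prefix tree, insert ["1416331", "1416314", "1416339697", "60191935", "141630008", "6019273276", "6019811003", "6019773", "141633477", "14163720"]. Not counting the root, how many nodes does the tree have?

46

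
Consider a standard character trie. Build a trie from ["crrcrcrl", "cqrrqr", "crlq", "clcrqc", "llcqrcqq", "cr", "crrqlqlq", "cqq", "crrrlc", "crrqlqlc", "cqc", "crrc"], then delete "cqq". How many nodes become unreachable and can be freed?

A node on "cqq"'s path can go only if nothing else ends at it or branches off below it.
The suffix "q" (1 node) is used only by "cqq"; the node for "cq" still has the child "r", so pruning stops there.
Nodes removed: 1

1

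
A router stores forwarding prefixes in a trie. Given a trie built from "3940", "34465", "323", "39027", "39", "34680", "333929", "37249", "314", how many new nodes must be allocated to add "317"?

1

The longest prefix of "317" already in the trie is "31" (length 2).
So 3 − 2 = 1 new nodes.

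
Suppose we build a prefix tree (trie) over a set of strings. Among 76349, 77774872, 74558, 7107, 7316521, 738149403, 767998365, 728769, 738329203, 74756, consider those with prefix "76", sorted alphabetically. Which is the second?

767998365

Words with prefix "76", in lexicographic order: "76349", "767998365"
Position 2: 767998365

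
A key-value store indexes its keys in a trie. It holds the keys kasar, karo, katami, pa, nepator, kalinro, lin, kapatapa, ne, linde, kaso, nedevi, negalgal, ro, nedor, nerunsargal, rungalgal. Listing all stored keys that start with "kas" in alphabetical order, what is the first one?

DFS of the "kas" subtree visits, in order: "kasar", "kaso"
Position 1: kasar

kasar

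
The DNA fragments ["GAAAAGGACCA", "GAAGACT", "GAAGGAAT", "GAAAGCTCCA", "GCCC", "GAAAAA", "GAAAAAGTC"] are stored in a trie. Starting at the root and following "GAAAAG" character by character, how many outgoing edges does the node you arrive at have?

1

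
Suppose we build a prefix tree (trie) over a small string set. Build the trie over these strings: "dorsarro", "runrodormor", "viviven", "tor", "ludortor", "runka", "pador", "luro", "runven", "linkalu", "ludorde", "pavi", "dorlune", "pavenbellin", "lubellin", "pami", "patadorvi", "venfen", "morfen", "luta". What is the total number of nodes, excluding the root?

99

Insert word by word; a character creates a node only if that edge doesn't already exist:
  "dorsarro" → 8 new (d, o, r, s, a, r, r, o)
  "runrodormor" → 11 new (r, u, n, r, o, d, o, r, m, o, r)
  "viviven" → 7 new (v, i, v, i, v, e, n)
  "tor" → 3 new (t, o, r)
  "ludortor" → 8 new (l, u, d, o, r, t, o, r)
  "runka" → prefix "run" already present; 2 new (k, a)
  "pador" → 5 new (p, a, d, o, r)
  "luro" → prefix "lu" already present; 2 new (r, o)
  "runven" → prefix "run" already present; 3 new (v, e, n)
  "linkalu" → prefix "l" already present; 6 new (i, n, k, a, l, u)
  "ludorde" → prefix "ludor" already present; 2 new (d, e)
  "pavi" → prefix "pa" already present; 2 new (v, i)
  "dorlune" → prefix "dor" already present; 4 new (l, u, n, e)
  "pavenbellin" → prefix "pav" already present; 8 new (e, n, b, e, l, l, i, n)
  "lubellin" → prefix "lu" already present; 6 new (b, e, l, l, i, n)
  "pami" → prefix "pa" already present; 2 new (m, i)
  "patadorvi" → prefix "pa" already present; 7 new (t, a, d, o, r, v, i)
  "venfen" → prefix "v" already present; 5 new (e, n, f, e, n)
  "morfen" → 6 new (m, o, r, f, e, n)
  "luta" → prefix "lu" already present; 2 new (t, a)
Total nodes = 8 + 11 + 7 + 3 + 8 + 2 + 5 + 2 + 3 + 6 + 2 + 2 + 4 + 8 + 6 + 2 + 7 + 5 + 6 + 2 = 99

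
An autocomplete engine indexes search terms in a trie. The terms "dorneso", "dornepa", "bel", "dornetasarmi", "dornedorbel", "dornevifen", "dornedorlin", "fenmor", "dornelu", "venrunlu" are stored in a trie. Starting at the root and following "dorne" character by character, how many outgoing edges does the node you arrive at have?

Follow the path "dorne" to its node, then look at its outgoing edges.
Characters that immediately follow "dorne" among the stored strings: {d, l, p, s, t, v}.
That node has 6 child edges.

6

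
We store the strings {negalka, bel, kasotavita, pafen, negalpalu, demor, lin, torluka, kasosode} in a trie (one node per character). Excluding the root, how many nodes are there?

Count nodes per top-level branch (shared prefixes stored once):
  'b'-branch (bel): 3 nodes
  'd'-branch (demor): 5 nodes
  'k'-branch (kasosode, kasotavita): 14 nodes
  'l'-branch (lin): 3 nodes
  'n'-branch (negalka, negalpalu): 11 nodes
  'p'-branch (pafen): 5 nodes
  't'-branch (torluka): 7 nodes
Sum: 48

48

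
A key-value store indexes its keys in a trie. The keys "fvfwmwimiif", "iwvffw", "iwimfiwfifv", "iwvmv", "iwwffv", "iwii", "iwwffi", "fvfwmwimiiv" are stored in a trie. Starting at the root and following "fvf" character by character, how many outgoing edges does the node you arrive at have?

1

Walk "fvf" from the root, arriving at one node.
Characters that immediately follow "fvf" among the stored strings: {w}.
That node has 1 child edge.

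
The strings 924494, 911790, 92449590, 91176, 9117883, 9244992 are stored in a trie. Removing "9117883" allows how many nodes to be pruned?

After clearing the end-marker at "9117883", prune upward until reaching a node still needed by another word.
The suffix "883" (3 nodes) is used only by "9117883"; the node for "9117" still has the child "9", so pruning stops there.
Nodes removed: 3

3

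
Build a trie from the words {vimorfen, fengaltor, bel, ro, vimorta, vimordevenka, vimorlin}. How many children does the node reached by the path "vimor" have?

The children of the "vimor" node are the distinct next characters among strings starting with "vimor".
Characters that immediately follow "vimor" among the stored strings: {d, f, l, t}.
That node has 4 child edges.

4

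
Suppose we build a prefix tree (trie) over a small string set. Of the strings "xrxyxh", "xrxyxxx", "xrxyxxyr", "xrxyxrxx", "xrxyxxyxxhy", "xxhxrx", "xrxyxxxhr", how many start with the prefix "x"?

7

Filter for entries beginning with "x":
Matches: "xrxyxh", "xrxyxrxx", "xrxyxxx", "xrxyxxxhr", "xrxyxxyr", "xrxyxxyxxhy", "xxhxrx"
Count: 7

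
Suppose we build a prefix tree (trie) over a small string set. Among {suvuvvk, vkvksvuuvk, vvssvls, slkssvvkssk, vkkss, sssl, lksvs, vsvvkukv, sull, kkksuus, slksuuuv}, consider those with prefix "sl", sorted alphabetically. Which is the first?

Words with prefix "sl", in lexicographic order: "slkssvvkssk", "slksuuuv"
Position 1: slkssvvkssk

slkssvvkssk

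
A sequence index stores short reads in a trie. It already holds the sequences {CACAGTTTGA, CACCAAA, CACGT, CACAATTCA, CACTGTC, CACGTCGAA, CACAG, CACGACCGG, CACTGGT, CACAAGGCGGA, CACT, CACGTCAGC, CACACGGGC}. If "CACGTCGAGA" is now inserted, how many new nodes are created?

The longest prefix of "CACGTCGAGA" already in the trie is "CACGTCGA" (length 8).
So 10 − 8 = 2 new nodes.

2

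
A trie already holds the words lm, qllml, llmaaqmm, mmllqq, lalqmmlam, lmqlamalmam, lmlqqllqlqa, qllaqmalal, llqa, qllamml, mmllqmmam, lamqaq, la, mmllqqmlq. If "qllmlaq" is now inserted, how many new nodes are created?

"qllml" is already a path in the trie; the remaining "aq" must be added.
New nodes needed: |"qllmlaq"| − 5 = 7 − 5 = 2.

2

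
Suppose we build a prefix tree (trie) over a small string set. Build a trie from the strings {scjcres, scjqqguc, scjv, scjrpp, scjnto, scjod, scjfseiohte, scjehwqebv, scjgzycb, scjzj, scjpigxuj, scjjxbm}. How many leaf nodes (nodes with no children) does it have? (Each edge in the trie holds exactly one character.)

A leaf is a node with no children — equivalently, the end of a word that is not a proper prefix of any other stored word.
Those words: "scjcres", "scjehwqebv", "scjfseiohte", "scjgzycb", "scjjxbm", "scjnto", "scjod", "scjpigxuj", "scjqqguc", "scjrpp", "scjv", "scjzj"
Leaf count: 12

12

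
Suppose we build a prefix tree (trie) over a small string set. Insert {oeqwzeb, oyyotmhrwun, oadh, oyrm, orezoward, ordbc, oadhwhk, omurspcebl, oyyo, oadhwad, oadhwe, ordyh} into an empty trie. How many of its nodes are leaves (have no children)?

10

A leaf is a node with no children — equivalently, the end of a word that is not a proper prefix of any other stored word.
Those words: "oadhwad", "oadhwe", "oadhwhk", "oeqwzeb", "omurspcebl", "ordbc", "ordyh", "orezoward", "oyrm", "oyyotmhrwun"
Leaf count: 10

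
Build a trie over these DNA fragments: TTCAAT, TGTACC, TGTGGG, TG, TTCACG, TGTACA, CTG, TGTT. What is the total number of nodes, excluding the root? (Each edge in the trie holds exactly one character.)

Count nodes per top-level branch (shared prefixes stored once):
  'C'-branch (CTG): 3 nodes
  'T'-branch (TG, TGTACA, TGTACC, TGTGGG, TGTT, TTCAAT, TTCACG): 18 nodes
Sum: 21

21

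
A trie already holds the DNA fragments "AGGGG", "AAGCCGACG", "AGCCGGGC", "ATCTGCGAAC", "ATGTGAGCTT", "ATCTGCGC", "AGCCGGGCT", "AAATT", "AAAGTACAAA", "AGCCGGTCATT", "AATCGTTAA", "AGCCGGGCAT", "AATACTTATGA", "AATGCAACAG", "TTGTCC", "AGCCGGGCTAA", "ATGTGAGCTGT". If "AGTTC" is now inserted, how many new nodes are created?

3

"AG" is already a path in the trie; the remaining "TTC" must be added.
New nodes needed: |"AGTTC"| − 2 = 5 − 2 = 3.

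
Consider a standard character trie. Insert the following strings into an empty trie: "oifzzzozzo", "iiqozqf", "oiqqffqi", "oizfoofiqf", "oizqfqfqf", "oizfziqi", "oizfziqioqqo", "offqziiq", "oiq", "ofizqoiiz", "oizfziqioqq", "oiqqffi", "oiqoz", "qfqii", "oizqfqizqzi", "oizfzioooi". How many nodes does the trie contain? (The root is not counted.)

76

Trace insertions, counting only characters that open a new branch:
  "oifzzzozzo" → 10 new (o, i, f, z, z, z, o, z, z, o)
  "iiqozqf" → 7 new (i, i, q, o, z, q, f)
  "oiqqffqi" → prefix "oi" already present; 6 new (q, q, f, f, q, i)
  "oizfoofiqf" → prefix "oi" already present; 8 new (z, f, o, o, f, i, q, f)
  "oizqfqfqf" → prefix "oiz" already present; 6 new (q, f, q, f, q, f)
  "oizfziqi" → prefix "oizf" already present; 4 new (z, i, q, i)
  "oizfziqioqqo" → prefix "oizfziqi" already present; 4 new (o, q, q, o)
  "offqziiq" → prefix "o" already present; 7 new (f, f, q, z, i, i, q)
  "oiq" → prefix "oiq" already present; 0 new (none)
  "ofizqoiiz" → prefix "of" already present; 7 new (i, z, q, o, i, i, z)
  "oizfziqioqq" → prefix "oizfziqioqq" already present; 0 new (none)
  "oiqqffi" → prefix "oiqqff" already present; 1 new (i)
  "oiqoz" → prefix "oiq" already present; 2 new (o, z)
  "qfqii" → 5 new (q, f, q, i, i)
  "oizqfqizqzi" → prefix "oizqfq" already present; 5 new (i, z, q, z, i)
  "oizfzioooi" → prefix "oizfzi" already present; 4 new (o, o, o, i)
Total nodes = 10 + 7 + 6 + 8 + 6 + 4 + 4 + 7 + 0 + 7 + 0 + 1 + 2 + 5 + 5 + 4 = 76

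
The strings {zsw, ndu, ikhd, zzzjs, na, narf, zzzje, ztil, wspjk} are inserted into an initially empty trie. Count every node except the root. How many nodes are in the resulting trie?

26

Count nodes per top-level branch (shared prefixes stored once):
  'i'-branch (ikhd): 4 nodes
  'n'-branch (na, narf, ndu): 6 nodes
  'w'-branch (wspjk): 5 nodes
  'z'-branch (zsw, ztil, zzzje, zzzjs): 11 nodes
Sum: 26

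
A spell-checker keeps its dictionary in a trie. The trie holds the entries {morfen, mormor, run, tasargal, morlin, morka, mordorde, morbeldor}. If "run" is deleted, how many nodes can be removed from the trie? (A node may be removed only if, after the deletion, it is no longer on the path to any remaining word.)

Walk "run" from the leaf back toward the root, removing each node that no remaining word uses.
No other word shares any prefix with "run", so all 3 of its nodes go.
Nodes removed: 3

3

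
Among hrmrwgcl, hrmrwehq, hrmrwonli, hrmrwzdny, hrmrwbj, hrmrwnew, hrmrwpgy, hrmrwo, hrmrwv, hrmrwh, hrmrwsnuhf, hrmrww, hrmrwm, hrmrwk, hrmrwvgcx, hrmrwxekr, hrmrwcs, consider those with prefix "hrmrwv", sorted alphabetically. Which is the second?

hrmrwvgcx

DFS of the "hrmrwv" subtree visits, in order: "hrmrwv", "hrmrwvgcx"
Position 2: hrmrwvgcx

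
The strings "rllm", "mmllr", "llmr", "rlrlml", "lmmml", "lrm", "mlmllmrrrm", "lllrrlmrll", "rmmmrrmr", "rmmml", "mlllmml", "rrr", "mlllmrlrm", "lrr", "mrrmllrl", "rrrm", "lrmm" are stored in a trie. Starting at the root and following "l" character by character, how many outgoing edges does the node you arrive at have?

3

Walk "l" from the root, arriving at one node.
Distinct next characters after "l": l, m, r.
That node has 3 child edges.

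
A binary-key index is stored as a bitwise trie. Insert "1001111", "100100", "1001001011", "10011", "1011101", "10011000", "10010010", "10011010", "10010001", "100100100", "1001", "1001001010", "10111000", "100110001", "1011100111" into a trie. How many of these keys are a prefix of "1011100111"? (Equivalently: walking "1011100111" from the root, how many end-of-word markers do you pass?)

1

Traverse "1011100111" character by character; count nodes along the way that are marked as word ends.
Prefixes of the query that are stored words: "1011100111"
Count: 1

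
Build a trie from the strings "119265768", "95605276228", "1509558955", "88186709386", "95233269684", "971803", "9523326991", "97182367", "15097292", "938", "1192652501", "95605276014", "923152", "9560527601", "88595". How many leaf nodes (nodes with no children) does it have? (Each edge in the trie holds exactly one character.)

A leaf is a node with no children — equivalently, the end of a word that is not a proper prefix of any other stored word.
Those words: "1192652501", "119265768", "1509558955", "15097292", "88186709386", "88595", "923152", "938", "95233269684", "9523326991", "95605276014", "95605276228", "971803", "97182367"
Leaf count: 14

14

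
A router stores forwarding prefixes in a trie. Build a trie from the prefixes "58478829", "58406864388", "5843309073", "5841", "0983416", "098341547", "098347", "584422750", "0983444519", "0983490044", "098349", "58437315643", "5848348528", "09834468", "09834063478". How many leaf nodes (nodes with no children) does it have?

A leaf is a node with no children — equivalently, the end of a word that is not a proper prefix of any other stored word.
Those words: "09834063478", "098341547", "0983416", "0983444519", "09834468", "098347", "0983490044", "58406864388", "5841", "5843309073", "58437315643", "584422750", "58478829", "5848348528"
Leaf count: 14

14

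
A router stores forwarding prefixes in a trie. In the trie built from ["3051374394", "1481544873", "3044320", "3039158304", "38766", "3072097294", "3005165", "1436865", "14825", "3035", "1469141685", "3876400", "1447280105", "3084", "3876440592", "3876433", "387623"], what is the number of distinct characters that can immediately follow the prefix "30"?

6

Walk "30" from the root, arriving at one node.
Characters that immediately follow "30" among the stored strings: {0, 3, 4, 5, 7, 8}.
That node has 6 child edges.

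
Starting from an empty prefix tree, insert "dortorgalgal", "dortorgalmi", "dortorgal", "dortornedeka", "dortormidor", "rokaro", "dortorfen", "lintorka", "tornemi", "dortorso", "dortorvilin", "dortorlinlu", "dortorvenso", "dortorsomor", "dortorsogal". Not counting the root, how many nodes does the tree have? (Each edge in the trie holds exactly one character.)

71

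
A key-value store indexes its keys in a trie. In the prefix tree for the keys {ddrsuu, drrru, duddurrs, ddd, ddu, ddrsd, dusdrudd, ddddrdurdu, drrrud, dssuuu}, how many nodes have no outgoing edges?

8

Leaves are exactly the stored words that no other stored word extends.
Those words: "ddddrdurdu", "ddrsd", "ddrsuu", "ddu", "drrrud", "dssuuu", "duddurrs", "dusdrudd"
Leaf count: 8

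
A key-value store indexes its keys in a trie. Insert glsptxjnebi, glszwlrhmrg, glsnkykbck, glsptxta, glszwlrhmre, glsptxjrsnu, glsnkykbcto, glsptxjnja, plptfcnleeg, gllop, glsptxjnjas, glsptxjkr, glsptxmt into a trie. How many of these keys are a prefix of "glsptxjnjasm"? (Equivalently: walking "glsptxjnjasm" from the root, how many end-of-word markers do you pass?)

2

Walk "glsptxjnjasm" from the root; an end-of-word marker is hit whenever a stored word is a prefix of "glsptxjnjasm".
Prefixes of the query that are stored words: "glsptxjnja", "glsptxjnjas"
Count: 2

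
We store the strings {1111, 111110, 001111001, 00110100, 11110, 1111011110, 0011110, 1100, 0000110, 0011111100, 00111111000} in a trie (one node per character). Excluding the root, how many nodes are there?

Trace insertions, counting only characters that open a new branch:
  "1111" → 4 new (1, 1, 1, 1)
  "111110" → prefix "1111" already present; 2 new (1, 0)
  "001111001" → 9 new (0, 0, 1, 1, 1, 1, 0, 0, 1)
  "00110100" → prefix "0011" already present; 4 new (0, 1, 0, 0)
  "11110" → prefix "1111" already present; 1 new (0)
  "1111011110" → prefix "11110" already present; 5 new (1, 1, 1, 1, 0)
  "0011110" → prefix "0011110" already present; 0 new (none)
  "1100" → prefix "11" already present; 2 new (0, 0)
  "0000110" → prefix "00" already present; 5 new (0, 0, 1, 1, 0)
  "0011111100" → prefix "001111" already present; 4 new (1, 1, 0, 0)
  "00111111000" → prefix "0011111100" already present; 1 new (0)
Total nodes = 4 + 2 + 9 + 4 + 1 + 5 + 0 + 2 + 5 + 4 + 1 = 37

37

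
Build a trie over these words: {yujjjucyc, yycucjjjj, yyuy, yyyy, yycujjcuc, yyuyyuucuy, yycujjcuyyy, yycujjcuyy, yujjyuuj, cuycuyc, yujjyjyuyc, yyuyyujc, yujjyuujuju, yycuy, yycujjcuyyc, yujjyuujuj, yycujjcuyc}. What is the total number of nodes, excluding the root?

59

Count nodes per top-level branch (shared prefixes stored once):
  'c'-branch (cuycuyc): 7 nodes
  'y'-branch (yujjjucyc, yujjyjyuyc, yujjyuuj, yujjyuujuj, yujjyuujuju, yycucjjjj, yycujjcuc, yycujjcuyc, yycujjcuyy, yycujjcuyyc, yycujjcuyyy, yycuy, yyuy, yyuyyujc, yyuyyuucuy, yyyy): 52 nodes
Sum: 59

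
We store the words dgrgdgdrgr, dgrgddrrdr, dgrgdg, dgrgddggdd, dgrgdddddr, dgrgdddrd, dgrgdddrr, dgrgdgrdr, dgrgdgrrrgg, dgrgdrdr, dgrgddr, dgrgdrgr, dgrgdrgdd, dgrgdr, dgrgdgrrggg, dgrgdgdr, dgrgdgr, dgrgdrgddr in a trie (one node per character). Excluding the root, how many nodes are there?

Insert word by word; a character creates a node only if that edge doesn't already exist:
  "dgrgdgdrgr" → 10 new (d, g, r, g, d, g, d, r, g, r)
  "dgrgddrrdr" → prefix "dgrgd" already present; 5 new (d, r, r, d, r)
  "dgrgdg" → prefix "dgrgdg" already present; 0 new (none)
  "dgrgddggdd" → prefix "dgrgdd" already present; 4 new (g, g, d, d)
  "dgrgdddddr" → prefix "dgrgdd" already present; 4 new (d, d, d, r)
  "dgrgdddrd" → prefix "dgrgddd" already present; 2 new (r, d)
  "dgrgdddrr" → prefix "dgrgdddr" already present; 1 new (r)
  "dgrgdgrdr" → prefix "dgrgdg" already present; 3 new (r, d, r)
  "dgrgdgrrrgg" → prefix "dgrgdgr" already present; 4 new (r, r, g, g)
  "dgrgdrdr" → prefix "dgrgd" already present; 3 new (r, d, r)
  "dgrgddr" → prefix "dgrgddr" already present; 0 new (none)
  "dgrgdrgr" → prefix "dgrgdr" already present; 2 new (g, r)
  "dgrgdrgdd" → prefix "dgrgdrg" already present; 2 new (d, d)
  "dgrgdr" → prefix "dgrgdr" already present; 0 new (none)
  "dgrgdgrrggg" → prefix "dgrgdgrr" already present; 3 new (g, g, g)
  "dgrgdgdr" → prefix "dgrgdgdr" already present; 0 new (none)
  "dgrgdgr" → prefix "dgrgdgr" already present; 0 new (none)
  "dgrgdrgddr" → prefix "dgrgdrgdd" already present; 1 new (r)
Total nodes = 10 + 5 + 0 + 4 + 4 + 2 + 1 + 3 + 4 + 3 + 0 + 2 + 2 + 0 + 3 + 0 + 0 + 1 = 44

44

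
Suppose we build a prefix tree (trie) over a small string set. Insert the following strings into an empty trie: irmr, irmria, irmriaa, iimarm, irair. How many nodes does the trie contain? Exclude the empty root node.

15

Count nodes per top-level branch (shared prefixes stored once):
  'i'-branch (iimarm, irair, irmr, irmria, irmriaa): 15 nodes
Sum: 15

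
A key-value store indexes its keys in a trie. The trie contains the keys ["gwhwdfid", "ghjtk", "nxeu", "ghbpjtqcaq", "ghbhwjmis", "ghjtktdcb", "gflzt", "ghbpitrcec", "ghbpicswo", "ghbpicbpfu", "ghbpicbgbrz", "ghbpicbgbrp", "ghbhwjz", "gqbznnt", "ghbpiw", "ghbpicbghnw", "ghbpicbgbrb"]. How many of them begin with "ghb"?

11

Walk to "ghb"; the words in its subtree are exactly those with that prefix.
Words under "ghb": ghbhwjmis, ghbhwjz, ghbpicbgbrb, ghbpicbgbrp, ghbpicbgbrz, ghbpicbghnw, ghbpicbpfu, ghbpicswo, ghbpitrcec, ghbpiw, ghbpjtqcaq
Count: 11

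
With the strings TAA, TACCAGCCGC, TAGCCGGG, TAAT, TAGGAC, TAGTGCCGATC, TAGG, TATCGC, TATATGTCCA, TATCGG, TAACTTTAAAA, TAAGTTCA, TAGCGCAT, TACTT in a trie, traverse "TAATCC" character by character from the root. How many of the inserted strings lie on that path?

Check each prefix of "TAATCC" against the stored set — each match is an end-marker on the path.
Prefixes of the query that are stored words: "TAA", "TAAT"
Count: 2

2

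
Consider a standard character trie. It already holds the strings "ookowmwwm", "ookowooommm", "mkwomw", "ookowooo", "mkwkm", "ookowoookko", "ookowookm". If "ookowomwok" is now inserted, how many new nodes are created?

Walking "ookowomwok" from the root, the first 6 characters ("ookowo") follow existing edges; "m" is the first miss.
Each of the 4 remaining characters creates one node.

4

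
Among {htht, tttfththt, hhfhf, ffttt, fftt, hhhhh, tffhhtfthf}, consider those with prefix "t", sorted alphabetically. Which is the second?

tttfththt

DFS of the "t" subtree visits, in order: "tffhhtfthf", "tttfththt"
Position 2: tttfththt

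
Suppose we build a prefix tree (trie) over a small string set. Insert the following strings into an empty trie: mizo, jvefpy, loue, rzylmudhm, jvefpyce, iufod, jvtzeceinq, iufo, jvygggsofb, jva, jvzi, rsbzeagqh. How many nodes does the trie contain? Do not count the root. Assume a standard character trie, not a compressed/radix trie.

For each word, the new-node count is its length minus the longest prefix already in the trie:
  "mizo" → 4 new (m, i, z, o)
  "jvefpy" → 6 new (j, v, e, f, p, y)
  "loue" → 4 new (l, o, u, e)
  "rzylmudhm" → 9 new (r, z, y, l, m, u, d, h, m)
  "jvefpyce" → prefix "jvefpy" already present; 2 new (c, e)
  "iufod" → 5 new (i, u, f, o, d)
  "jvtzeceinq" → prefix "jv" already present; 8 new (t, z, e, c, e, i, n, q)
  "iufo" → prefix "iufo" already present; 0 new (none)
  "jvygggsofb" → prefix "jv" already present; 8 new (y, g, g, g, s, o, f, b)
  "jva" → prefix "jv" already present; 1 new (a)
  "jvzi" → prefix "jv" already present; 2 new (z, i)
  "rsbzeagqh" → prefix "r" already present; 8 new (s, b, z, e, a, g, q, h)
Total nodes = 4 + 6 + 4 + 9 + 2 + 5 + 8 + 0 + 8 + 1 + 2 + 8 = 57

57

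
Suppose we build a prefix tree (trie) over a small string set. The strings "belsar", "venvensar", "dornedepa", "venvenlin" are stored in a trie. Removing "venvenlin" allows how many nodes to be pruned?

3

After clearing the end-marker at "venvenlin", prune upward until reaching a node still needed by another word.
The suffix "lin" (3 nodes) is used only by "venvenlin"; the node for "venven" still has the child "s", so pruning stops there.
Nodes removed: 3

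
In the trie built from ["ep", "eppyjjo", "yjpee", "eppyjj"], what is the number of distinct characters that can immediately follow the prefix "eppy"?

1

The children of the "eppy" node are the distinct next characters among strings starting with "eppy".
Characters that immediately follow "eppy" among the stored strings: {j}.
That node has 1 child edge.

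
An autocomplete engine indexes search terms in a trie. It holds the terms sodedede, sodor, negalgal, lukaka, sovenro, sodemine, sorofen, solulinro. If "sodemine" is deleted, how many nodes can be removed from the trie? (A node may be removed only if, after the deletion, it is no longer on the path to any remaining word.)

Walk "sodemine" from the leaf back toward the root, removing each node that no remaining word uses.
The suffix "mine" (4 nodes) is used only by "sodemine"; the node for "sode" still has the child "d", so pruning stops there.
Nodes removed: 4

4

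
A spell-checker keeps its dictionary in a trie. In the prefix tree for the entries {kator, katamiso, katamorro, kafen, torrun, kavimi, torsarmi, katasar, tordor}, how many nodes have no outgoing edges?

9

Leaves are exactly the stored words that no other stored word extends.
Those words: "kafen", "katamiso", "katamorro", "katasar", "kator", "kavimi", "tordor", "torrun", "torsarmi"
Leaf count: 9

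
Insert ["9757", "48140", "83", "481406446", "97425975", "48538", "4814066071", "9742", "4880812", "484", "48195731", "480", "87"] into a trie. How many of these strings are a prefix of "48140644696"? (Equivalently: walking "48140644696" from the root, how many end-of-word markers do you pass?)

Walk "48140644696" from the root; an end-of-word marker is hit whenever a stored word is a prefix of "48140644696".
Prefixes of the query that are stored words: "48140", "481406446"
Count: 2

2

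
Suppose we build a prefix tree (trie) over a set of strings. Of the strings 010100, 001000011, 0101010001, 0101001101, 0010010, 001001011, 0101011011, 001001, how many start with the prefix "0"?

8

Filter for entries beginning with "0":
Matches: "001000011", "001001", "0010010", "001001011", "010100", "0101001101", "0101010001", "0101011011"
Count: 8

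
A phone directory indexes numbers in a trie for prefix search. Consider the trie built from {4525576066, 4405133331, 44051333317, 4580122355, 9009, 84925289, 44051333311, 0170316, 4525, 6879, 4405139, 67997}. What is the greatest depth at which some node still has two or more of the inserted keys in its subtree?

10

The deepest shared node is where two words last agree before diverging.
e.g. "4405133331" and "44051333311" share the prefix "4405133331" of length 10; no pair shares a longer one.
Longest shared-prefix length: 10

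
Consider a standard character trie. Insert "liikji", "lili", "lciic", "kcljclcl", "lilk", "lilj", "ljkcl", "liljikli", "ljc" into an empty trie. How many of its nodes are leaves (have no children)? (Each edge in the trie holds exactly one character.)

8

Leaves are exactly the stored words that no other stored word extends.
Those words: "kcljclcl", "lciic", "liikji", "lili", "liljikli", "lilk", "ljc", "ljkcl"
Leaf count: 8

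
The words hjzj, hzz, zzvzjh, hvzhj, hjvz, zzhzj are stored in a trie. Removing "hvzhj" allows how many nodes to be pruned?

A node on "hvzhj"'s path can go only if nothing else ends at it or branches off below it.
The suffix "vzhj" (4 nodes) is used only by "hvzhj"; the node for "h" still has the child "j", so pruning stops there.
Nodes removed: 4

4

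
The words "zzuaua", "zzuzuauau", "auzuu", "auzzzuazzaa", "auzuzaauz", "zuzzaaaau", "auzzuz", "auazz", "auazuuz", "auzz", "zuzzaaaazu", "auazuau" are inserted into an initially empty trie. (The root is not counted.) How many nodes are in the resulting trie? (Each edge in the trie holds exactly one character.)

50

Count nodes per top-level branch (shared prefixes stored once):
  'a'-branch (auazuau, auazuuz, auazz, auzuu, auzuzaauz, auzz, auzzuz, auzzzuazzaa): 28 nodes
  'z'-branch (zuzzaaaau, zuzzaaaazu, zzuaua, zzuzuauau): 22 nodes
Sum: 50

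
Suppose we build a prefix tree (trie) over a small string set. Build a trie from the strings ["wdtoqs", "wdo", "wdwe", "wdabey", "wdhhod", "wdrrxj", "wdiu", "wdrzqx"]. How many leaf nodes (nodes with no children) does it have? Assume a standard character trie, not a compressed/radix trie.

Leaves are exactly the stored words that no other stored word extends.
Those words: "wdabey", "wdhhod", "wdiu", "wdo", "wdrrxj", "wdrzqx", "wdtoqs", "wdwe"
Leaf count: 8

8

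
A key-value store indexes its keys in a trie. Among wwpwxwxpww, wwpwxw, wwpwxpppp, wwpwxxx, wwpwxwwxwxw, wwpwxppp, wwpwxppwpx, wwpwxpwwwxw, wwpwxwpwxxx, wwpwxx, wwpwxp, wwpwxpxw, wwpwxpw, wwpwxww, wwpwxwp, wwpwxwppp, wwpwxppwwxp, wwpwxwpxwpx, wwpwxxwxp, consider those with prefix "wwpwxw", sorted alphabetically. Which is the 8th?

wwpwxwxpww

Words with prefix "wwpwxw", in lexicographic order: "wwpwxw", "wwpwxwp", "wwpwxwppp", "wwpwxwpwxxx", "wwpwxwpxwpx", "wwpwxww", "wwpwxwwxwxw", "wwpwxwxpww"
The 8th is wwpwxwxpww.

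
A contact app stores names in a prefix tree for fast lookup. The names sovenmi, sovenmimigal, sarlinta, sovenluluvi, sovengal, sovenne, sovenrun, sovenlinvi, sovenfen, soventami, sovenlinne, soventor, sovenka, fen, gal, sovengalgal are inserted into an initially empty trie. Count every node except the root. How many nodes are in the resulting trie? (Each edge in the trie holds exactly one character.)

59

Trace insertions, counting only characters that open a new branch:
  "sovenmi" → 7 new (s, o, v, e, n, m, i)
  "sovenmimigal" → prefix "sovenmi" already present; 5 new (m, i, g, a, l)
  "sarlinta" → prefix "s" already present; 7 new (a, r, l, i, n, t, a)
  "sovenluluvi" → prefix "soven" already present; 6 new (l, u, l, u, v, i)
  "sovengal" → prefix "soven" already present; 3 new (g, a, l)
  "sovenne" → prefix "soven" already present; 2 new (n, e)
  "sovenrun" → prefix "soven" already present; 3 new (r, u, n)
  "sovenlinvi" → prefix "sovenl" already present; 4 new (i, n, v, i)
  "sovenfen" → prefix "soven" already present; 3 new (f, e, n)
  "soventami" → prefix "soven" already present; 4 new (t, a, m, i)
  "sovenlinne" → prefix "sovenlin" already present; 2 new (n, e)
  "soventor" → prefix "sovent" already present; 2 new (o, r)
  "sovenka" → prefix "soven" already present; 2 new (k, a)
  "fen" → 3 new (f, e, n)
  "gal" → 3 new (g, a, l)
  "sovengalgal" → prefix "sovengal" already present; 3 new (g, a, l)
Total nodes = 7 + 5 + 7 + 6 + 3 + 2 + 3 + 4 + 3 + 4 + 2 + 2 + 2 + 3 + 3 + 3 = 59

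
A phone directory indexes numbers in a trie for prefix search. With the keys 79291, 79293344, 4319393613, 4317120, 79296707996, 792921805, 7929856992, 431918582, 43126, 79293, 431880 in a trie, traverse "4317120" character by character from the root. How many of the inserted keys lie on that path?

Check each prefix of "4317120" against the stored set — each match is an end-marker on the path.
Prefixes of the query that are stored words: "4317120"
Count: 1

1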